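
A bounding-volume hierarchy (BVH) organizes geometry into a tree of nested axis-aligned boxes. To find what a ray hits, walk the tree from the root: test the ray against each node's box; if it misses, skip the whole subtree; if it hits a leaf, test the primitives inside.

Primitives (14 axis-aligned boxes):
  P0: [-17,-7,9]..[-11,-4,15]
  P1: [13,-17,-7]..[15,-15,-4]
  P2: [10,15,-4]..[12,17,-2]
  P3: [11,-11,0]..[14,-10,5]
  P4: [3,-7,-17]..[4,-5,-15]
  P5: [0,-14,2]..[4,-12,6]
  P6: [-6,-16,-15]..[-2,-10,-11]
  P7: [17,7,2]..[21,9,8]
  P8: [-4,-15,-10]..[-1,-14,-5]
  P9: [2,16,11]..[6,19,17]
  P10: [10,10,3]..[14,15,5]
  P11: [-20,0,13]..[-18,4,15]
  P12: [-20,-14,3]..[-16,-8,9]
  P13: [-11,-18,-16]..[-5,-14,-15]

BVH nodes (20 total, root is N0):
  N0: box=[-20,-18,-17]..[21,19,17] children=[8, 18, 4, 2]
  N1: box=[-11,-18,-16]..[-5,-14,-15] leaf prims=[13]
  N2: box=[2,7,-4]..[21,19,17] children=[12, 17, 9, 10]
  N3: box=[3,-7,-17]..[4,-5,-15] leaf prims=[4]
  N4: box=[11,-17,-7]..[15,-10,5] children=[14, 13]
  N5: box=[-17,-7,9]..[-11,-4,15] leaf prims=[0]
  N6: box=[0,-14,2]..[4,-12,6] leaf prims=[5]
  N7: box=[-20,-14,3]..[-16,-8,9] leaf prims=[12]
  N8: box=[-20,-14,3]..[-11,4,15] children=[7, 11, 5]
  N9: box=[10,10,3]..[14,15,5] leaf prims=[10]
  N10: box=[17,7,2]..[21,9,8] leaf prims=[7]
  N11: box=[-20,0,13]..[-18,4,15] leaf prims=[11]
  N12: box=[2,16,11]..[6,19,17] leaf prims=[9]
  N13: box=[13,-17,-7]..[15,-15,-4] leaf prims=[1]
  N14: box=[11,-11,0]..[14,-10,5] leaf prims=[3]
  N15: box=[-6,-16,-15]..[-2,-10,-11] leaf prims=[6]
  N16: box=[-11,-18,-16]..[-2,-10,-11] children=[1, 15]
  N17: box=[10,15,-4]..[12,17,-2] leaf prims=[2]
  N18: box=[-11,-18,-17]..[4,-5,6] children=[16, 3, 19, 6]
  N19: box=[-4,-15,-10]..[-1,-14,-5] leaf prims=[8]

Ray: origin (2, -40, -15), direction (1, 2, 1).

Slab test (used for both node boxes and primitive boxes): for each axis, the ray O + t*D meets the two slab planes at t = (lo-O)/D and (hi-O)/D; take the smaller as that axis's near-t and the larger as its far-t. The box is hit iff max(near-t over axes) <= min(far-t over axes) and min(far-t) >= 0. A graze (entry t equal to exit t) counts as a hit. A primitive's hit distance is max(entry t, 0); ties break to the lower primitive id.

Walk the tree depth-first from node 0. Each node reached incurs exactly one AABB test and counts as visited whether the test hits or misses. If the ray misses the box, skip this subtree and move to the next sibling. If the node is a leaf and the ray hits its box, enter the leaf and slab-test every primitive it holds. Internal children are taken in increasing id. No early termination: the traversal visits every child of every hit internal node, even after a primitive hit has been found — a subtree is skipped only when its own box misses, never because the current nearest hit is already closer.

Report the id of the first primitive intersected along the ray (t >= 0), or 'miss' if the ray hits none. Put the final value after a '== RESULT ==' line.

Trace the traversal:
N0 x:[-22,19] y:[11,59/2] z:[-2,32] -> hit [11,19], descend [2, 4, 8, 18]
  N2 x:[0,19] y:[47/2,59/2] z:[11,32] -> miss, prune
  N4 x:[9,13] y:[23/2,15] z:[8,20] -> hit [23/2,13], descend [13, 14]
    N13 x:[11,13] y:[23/2,25/2] z:[8,11] -> miss, prune
    N14 x:[9,12] y:[29/2,15] z:[15,20] -> miss, prune
  N8 x:[-22,-13] y:[13,22] z:[18,30] -> miss, prune
  N18 x:[-13,2] y:[11,35/2] z:[-2,21] -> miss, prune

Visited [0, 2, 4, 13, 14, 8, 18]. Tests: 7 box, 0 leaf. Nearest: miss.

== RESULT ==
miss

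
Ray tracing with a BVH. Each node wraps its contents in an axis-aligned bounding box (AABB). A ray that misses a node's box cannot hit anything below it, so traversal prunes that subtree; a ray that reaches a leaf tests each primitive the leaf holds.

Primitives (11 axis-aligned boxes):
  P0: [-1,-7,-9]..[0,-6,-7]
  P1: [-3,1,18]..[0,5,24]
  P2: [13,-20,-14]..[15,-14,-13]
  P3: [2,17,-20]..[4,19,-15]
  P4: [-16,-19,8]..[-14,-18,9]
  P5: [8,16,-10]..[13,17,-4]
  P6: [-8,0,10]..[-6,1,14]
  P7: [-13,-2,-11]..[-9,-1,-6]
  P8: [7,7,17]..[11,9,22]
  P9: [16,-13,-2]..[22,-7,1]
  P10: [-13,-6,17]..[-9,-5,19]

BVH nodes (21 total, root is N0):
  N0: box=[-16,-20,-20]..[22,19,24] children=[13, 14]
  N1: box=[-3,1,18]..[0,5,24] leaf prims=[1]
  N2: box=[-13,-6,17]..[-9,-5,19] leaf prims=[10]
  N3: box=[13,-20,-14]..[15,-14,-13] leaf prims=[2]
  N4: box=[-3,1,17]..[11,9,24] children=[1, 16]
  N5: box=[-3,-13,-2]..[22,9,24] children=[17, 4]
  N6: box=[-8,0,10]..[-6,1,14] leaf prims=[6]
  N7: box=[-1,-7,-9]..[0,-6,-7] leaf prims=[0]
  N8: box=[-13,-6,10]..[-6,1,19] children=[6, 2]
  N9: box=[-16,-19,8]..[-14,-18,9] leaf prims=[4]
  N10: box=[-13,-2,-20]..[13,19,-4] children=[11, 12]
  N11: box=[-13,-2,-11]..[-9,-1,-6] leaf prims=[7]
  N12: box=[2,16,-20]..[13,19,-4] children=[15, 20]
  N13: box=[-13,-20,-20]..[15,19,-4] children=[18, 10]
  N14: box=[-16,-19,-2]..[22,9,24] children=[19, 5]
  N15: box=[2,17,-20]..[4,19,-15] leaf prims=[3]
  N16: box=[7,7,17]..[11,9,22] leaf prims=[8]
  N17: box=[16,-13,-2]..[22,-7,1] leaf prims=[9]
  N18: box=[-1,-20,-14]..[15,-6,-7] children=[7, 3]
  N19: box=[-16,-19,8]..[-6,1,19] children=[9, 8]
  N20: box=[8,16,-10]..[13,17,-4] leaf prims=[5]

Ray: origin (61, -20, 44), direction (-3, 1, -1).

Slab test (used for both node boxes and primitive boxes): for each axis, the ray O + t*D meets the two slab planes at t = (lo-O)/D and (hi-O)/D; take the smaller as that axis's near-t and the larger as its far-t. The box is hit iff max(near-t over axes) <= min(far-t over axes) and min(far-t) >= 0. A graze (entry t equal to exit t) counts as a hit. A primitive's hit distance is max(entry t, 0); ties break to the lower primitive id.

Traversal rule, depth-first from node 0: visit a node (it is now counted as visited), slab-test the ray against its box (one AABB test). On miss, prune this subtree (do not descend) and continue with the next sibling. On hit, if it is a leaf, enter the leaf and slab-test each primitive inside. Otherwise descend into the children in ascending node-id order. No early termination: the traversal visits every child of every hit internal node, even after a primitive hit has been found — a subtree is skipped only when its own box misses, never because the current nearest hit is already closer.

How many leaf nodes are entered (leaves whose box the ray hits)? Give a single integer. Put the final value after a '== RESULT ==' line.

Walk:
N0 x:[13,77/3] y:[0,39] z:[20,64] -> hit [20,77/3], descend [13, 14]
  N13 x:[46/3,74/3] y:[0,39] z:[48,64] -> miss, prune
  N14 x:[13,77/3] y:[1,29] z:[20,46] -> hit [20,77/3], descend [5, 19]
    N5 x:[13,64/3] y:[7,29] z:[20,46] -> hit [20,64/3], descend [4, 17]
      N4 x:[50/3,64/3] y:[21,29] z:[20,27] -> hit [21,64/3], descend [1, 16]
        N1 x:[61/3,64/3] y:[21,25] z:[20,26] -> hit [21,64/3] leaf, test {P1@t=21}
        N16 x:[50/3,18] y:[27,29] z:[22,27] -> miss, prune
      N17 x:[13,15] y:[7,13] z:[43,46] -> miss, prune
    N19 x:[67/3,77/3] y:[1,21] z:[25,36] -> miss, prune

9 AABB tests over nodes [0, 13, 14, 5, 4, 1, 16, 17, 19]; 1 leaf entered; closest P1.

== RESULT ==
1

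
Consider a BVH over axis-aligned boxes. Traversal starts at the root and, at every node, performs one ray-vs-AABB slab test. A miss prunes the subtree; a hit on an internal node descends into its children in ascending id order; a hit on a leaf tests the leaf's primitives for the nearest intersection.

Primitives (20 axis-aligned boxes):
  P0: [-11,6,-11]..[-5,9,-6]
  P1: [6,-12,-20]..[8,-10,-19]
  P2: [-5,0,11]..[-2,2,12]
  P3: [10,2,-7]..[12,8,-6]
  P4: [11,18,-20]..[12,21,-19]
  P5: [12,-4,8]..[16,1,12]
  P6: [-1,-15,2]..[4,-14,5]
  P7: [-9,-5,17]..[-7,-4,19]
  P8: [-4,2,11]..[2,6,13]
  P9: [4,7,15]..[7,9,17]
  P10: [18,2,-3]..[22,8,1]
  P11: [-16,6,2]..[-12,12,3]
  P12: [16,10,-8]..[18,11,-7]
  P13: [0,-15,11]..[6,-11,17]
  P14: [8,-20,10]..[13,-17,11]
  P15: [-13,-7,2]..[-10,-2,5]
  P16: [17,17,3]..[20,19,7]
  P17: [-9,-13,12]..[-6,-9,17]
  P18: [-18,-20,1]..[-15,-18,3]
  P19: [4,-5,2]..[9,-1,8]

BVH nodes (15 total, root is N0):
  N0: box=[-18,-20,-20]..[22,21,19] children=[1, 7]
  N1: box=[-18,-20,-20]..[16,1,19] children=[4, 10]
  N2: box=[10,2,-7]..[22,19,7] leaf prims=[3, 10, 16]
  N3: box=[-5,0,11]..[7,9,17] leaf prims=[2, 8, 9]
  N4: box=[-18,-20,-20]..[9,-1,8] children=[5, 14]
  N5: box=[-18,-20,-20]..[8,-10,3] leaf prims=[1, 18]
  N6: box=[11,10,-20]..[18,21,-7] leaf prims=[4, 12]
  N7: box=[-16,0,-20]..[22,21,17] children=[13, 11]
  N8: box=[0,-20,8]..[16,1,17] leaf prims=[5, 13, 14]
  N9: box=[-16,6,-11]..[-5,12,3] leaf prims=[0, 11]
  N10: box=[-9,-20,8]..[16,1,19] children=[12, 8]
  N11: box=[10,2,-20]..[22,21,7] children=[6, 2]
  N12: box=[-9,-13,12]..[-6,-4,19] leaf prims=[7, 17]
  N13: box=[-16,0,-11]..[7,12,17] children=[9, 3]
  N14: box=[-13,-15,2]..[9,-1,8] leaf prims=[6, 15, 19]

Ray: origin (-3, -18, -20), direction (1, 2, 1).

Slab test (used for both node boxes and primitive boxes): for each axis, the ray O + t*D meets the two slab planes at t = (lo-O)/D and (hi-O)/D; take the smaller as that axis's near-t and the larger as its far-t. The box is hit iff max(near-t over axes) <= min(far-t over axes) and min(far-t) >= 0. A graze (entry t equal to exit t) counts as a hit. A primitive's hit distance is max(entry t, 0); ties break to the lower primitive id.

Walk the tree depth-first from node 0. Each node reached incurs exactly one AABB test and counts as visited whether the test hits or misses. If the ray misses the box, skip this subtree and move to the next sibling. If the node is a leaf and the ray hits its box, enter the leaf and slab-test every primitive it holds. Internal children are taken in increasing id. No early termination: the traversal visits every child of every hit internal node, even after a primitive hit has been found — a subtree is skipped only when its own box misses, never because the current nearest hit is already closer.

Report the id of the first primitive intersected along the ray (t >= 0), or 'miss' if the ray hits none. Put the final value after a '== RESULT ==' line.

Walk:
N0 x:[-15,25] y:[-1,39/2] z:[0,39] -> hit [0,39/2], descend [1, 7]
  N1 x:[-15,19] y:[-1,19/2] z:[0,39] -> hit [0,19/2], descend [4, 10]
    N4 x:[-15,12] y:[-1,17/2] z:[0,28] -> hit [0,17/2], descend [5, 14]
      N5 x:[-15,11] y:[-1,4] z:[0,23] -> hit [0,4] leaf, test {P1(miss), P18(miss)}
      N14 x:[-10,12] y:[3/2,17/2] z:[22,28] -> miss, prune
    N10 x:[-6,19] y:[-1,19/2] z:[28,39] -> miss, prune
  N7 x:[-13,25] y:[9,39/2] z:[0,37] -> hit [9,39/2], descend [11, 13]
    N11 x:[13,25] y:[10,39/2] z:[0,27] -> hit [13,39/2], descend [2, 6]
      N2 x:[13,25] y:[10,37/2] z:[13,27] -> hit [13,37/2] leaf, test {P3@t=13, P10(miss), P16(miss)}
      N6 x:[14,21] y:[14,39/2] z:[0,13] -> miss, prune
    N13 x:[-13,10] y:[9,15] z:[9,37] -> hit [9,10], descend [3, 9]
      N3 x:[-2,10] y:[9,27/2] z:[31,37] -> miss, prune
      N9 x:[-13,-2] y:[12,15] z:[9,23] -> miss, prune

Visited [0, 1, 4, 5, 14, 10, 7, 11, 2, 6, 13, 3, 9]. Tests: 13 box, 2 leaf. Nearest: P3.

== RESULT ==
3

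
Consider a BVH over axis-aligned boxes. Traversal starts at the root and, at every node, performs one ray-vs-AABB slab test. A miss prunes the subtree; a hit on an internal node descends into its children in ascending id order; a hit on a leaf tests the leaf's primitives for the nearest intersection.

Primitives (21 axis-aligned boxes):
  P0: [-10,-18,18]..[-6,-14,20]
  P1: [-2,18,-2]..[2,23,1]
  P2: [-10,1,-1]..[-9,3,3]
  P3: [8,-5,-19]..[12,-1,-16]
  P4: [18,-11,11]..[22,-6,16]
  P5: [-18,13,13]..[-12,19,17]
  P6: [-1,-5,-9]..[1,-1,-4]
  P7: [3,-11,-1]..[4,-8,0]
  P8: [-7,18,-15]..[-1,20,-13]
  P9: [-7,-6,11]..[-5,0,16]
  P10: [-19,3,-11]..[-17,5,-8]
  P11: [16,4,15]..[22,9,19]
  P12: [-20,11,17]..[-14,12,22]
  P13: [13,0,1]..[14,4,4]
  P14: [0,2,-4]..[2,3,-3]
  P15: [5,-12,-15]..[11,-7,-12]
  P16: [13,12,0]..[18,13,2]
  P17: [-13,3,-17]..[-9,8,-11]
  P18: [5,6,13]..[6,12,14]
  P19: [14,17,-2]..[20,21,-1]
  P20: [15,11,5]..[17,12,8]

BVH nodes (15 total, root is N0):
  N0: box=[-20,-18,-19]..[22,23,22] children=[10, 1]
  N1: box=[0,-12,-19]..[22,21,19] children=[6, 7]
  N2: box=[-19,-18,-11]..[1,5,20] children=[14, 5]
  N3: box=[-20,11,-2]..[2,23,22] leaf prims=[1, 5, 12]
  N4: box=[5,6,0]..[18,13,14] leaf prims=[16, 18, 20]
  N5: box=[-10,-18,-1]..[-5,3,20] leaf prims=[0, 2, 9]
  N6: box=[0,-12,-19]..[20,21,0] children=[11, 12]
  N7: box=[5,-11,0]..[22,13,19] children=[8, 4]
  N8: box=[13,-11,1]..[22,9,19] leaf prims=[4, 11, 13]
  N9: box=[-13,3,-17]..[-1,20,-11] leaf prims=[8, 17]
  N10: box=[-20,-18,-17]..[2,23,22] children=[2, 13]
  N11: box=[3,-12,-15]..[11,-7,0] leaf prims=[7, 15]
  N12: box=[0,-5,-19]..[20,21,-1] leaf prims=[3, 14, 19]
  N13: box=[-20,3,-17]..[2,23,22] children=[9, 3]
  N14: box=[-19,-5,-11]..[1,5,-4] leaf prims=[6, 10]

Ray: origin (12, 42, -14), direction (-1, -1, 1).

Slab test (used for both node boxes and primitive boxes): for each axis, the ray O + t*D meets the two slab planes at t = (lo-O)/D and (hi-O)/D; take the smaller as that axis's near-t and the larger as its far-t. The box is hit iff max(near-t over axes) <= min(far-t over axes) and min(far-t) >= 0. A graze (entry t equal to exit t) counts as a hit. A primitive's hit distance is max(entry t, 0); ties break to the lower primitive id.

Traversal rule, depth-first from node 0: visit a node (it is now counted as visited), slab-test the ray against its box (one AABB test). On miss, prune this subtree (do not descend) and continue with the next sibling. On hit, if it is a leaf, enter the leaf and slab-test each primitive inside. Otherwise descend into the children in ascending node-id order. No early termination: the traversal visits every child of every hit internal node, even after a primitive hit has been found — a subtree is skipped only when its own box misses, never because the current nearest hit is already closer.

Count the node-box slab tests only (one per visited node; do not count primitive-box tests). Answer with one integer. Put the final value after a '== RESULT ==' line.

Walk:
N0 x:[-10,32] y:[19,60] z:[-5,36] -> hit [19,32], descend [1, 10]
  N1 x:[-10,12] y:[21,54] z:[-5,33] -> miss, prune
  N10 x:[10,32] y:[19,60] z:[-3,36] -> hit [19,32], descend [2, 13]
    N2 x:[11,31] y:[37,60] z:[3,34] -> miss, prune
    N13 x:[10,32] y:[19,39] z:[-3,36] -> hit [19,32], descend [3, 9]
      N3 x:[10,32] y:[19,31] z:[12,36] -> hit [19,31] leaf, test {P1(miss), P5@t=27, P12@t=31}
      N9 x:[13,25] y:[22,39] z:[-3,3] -> miss, prune

Summary -> nodes [0, 1, 10, 2, 13, 3, 9]; box-tests=7; leaf-entries=1; first=P5

== RESULT ==
7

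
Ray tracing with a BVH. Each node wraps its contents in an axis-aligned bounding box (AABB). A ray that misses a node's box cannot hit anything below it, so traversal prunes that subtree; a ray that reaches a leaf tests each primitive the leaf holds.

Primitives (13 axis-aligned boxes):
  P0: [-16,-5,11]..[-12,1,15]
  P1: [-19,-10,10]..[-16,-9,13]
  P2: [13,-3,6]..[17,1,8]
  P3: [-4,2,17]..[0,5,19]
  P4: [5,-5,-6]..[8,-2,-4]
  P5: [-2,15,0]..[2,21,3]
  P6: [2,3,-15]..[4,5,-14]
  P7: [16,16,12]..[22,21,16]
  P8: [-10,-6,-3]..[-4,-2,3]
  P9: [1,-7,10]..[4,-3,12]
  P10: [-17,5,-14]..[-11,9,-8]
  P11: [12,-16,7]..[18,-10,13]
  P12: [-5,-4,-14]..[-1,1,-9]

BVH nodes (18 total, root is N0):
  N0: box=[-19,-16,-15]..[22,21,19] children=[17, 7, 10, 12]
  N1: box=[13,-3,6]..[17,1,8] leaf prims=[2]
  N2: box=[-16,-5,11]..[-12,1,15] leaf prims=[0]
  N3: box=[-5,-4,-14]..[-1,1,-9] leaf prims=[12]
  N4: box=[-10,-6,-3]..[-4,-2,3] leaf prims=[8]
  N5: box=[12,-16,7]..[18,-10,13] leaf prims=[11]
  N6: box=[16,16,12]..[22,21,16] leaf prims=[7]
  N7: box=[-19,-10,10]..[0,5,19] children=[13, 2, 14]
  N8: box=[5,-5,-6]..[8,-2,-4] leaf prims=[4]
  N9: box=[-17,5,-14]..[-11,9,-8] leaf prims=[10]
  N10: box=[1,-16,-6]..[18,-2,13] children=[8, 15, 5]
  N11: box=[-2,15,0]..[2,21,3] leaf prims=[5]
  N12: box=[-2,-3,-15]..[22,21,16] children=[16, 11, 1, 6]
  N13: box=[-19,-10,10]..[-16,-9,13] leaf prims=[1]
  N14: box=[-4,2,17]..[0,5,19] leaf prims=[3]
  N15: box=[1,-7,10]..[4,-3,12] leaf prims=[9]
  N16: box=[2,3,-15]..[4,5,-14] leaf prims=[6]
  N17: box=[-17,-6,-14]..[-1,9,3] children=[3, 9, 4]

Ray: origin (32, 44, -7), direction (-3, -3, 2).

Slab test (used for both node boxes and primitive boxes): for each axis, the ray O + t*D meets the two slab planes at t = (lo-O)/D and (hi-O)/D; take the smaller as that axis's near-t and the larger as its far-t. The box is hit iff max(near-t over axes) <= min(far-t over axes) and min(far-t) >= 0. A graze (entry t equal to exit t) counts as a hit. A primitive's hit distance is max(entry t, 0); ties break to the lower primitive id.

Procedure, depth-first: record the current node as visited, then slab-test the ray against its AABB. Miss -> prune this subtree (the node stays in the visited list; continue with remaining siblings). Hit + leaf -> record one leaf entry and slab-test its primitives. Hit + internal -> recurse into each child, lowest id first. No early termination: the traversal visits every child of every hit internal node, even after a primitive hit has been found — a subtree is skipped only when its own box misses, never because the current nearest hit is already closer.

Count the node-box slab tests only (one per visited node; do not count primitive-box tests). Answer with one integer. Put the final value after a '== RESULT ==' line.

Walk:
N0 x:[10/3,17] y:[23/3,20] z:[-4,13] -> hit [23/3,13], descend [7, 10, 12, 17]
  N7 x:[32/3,17] y:[13,18] z:[17/2,13] -> hit [13,13], descend [2, 13, 14]
    N2 x:[44/3,16] y:[43/3,49/3] z:[9,11] -> miss, prune
    N13 x:[16,17] y:[53/3,18] z:[17/2,10] -> miss, prune
    N14 x:[32/3,12] y:[13,14] z:[12,13] -> miss, prune
  N10 x:[14/3,31/3] y:[46/3,20] z:[1/2,10] -> miss, prune
  N12 x:[10/3,34/3] y:[23/3,47/3] z:[-4,23/2] -> hit [23/3,34/3], descend [1, 6, 11, 16]
    N1 x:[5,19/3] y:[43/3,47/3] z:[13/2,15/2] -> miss, prune
    N6 x:[10/3,16/3] y:[23/3,28/3] z:[19/2,23/2] -> miss, prune
    N11 x:[10,34/3] y:[23/3,29/3] z:[7/2,5] -> miss, prune
    N16 x:[28/3,10] y:[13,41/3] z:[-4,-7/2] -> miss, prune
  N17 x:[11,49/3] y:[35/3,50/3] z:[-7/2,5] -> miss, prune

12 AABB tests over nodes [0, 7, 2, 13, 14, 10, 12, 1, 6, 11, 16, 17]; 0 leaves entered; closest miss.

== RESULT ==
12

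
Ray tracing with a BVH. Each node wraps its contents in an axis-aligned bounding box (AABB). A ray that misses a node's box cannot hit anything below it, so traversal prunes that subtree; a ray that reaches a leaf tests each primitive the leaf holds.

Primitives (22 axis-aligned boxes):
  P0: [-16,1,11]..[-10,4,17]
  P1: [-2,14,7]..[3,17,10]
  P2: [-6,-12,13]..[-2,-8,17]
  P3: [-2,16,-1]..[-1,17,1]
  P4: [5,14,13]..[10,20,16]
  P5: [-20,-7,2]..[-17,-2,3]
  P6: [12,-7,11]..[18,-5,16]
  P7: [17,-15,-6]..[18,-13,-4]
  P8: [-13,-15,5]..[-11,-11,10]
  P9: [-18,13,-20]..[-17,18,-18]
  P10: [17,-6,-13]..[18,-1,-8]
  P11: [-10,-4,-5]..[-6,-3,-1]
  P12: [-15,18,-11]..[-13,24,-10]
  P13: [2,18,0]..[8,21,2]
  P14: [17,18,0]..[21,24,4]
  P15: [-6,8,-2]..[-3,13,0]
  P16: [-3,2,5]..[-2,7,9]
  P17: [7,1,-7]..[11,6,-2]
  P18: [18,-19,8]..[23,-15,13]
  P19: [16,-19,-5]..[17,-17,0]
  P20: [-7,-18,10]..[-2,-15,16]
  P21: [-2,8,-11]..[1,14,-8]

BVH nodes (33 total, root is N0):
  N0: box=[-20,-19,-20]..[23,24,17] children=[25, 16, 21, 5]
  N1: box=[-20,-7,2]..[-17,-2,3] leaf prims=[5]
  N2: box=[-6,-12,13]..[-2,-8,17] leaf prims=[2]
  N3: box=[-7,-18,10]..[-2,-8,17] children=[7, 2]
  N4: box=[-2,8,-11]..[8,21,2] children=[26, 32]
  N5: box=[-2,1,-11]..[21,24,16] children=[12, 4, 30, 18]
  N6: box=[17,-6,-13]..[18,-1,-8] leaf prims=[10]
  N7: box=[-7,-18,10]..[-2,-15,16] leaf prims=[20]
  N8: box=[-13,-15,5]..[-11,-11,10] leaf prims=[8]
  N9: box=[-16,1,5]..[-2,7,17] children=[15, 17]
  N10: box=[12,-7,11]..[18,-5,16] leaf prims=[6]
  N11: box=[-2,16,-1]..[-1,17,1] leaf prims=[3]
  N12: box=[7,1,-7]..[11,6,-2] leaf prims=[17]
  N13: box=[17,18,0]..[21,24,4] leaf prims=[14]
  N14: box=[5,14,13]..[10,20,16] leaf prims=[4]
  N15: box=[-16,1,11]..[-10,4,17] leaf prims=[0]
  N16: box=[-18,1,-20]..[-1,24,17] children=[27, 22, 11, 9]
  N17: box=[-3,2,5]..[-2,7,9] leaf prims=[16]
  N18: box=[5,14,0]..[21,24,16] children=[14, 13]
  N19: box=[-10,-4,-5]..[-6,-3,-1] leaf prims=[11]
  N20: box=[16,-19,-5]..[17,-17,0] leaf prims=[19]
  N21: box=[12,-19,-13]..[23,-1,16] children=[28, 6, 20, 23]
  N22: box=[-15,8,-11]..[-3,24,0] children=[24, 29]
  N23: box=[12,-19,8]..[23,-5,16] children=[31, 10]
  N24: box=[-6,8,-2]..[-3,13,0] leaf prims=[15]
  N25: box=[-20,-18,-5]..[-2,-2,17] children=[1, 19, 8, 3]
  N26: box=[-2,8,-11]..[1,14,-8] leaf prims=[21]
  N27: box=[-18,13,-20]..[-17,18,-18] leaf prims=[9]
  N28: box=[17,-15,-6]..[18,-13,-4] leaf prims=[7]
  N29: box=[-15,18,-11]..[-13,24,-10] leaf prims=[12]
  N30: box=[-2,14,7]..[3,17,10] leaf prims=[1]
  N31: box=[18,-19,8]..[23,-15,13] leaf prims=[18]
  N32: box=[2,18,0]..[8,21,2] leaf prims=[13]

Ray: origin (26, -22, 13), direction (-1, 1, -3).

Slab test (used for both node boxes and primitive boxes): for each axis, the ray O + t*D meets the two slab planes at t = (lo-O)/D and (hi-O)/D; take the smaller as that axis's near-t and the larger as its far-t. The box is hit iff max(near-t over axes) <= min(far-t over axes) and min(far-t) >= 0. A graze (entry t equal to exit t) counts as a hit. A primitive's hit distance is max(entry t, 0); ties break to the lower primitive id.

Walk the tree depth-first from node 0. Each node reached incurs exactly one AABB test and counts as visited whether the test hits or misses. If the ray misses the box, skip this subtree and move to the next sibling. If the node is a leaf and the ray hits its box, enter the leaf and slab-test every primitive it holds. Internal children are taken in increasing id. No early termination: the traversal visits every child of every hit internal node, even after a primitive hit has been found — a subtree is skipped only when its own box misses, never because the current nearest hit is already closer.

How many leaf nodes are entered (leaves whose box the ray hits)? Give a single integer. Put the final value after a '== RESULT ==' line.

Trace the traversal:
N0 x:[3,46] y:[3,46] z:[-4/3,11] -> hit [3,11], descend [5, 16, 21, 25]
  N5 x:[5,28] y:[23,46] z:[-1,8] -> miss, prune
  N16 x:[27,44] y:[23,46] z:[-4/3,11] -> miss, prune
  N21 x:[3,14] y:[3,21] z:[-1,26/3] -> hit [3,26/3], descend [6, 20, 23, 28]
    N6 x:[8,9] y:[16,21] z:[7,26/3] -> miss, prune
    N20 x:[9,10] y:[3,5] z:[13/3,6] -> miss, prune
    N23 x:[3,14] y:[3,17] z:[-1,5/3] -> miss, prune
    N28 x:[8,9] y:[7,9] z:[17/3,19/3] -> miss, prune
  N25 x:[28,46] y:[4,20] z:[-4/3,6] -> miss, prune

order=[0, 5, 16, 21, 6, 20, 23, 28, 25]  |boxes|=9  |leaves|=0  hit=miss

== RESULT ==
0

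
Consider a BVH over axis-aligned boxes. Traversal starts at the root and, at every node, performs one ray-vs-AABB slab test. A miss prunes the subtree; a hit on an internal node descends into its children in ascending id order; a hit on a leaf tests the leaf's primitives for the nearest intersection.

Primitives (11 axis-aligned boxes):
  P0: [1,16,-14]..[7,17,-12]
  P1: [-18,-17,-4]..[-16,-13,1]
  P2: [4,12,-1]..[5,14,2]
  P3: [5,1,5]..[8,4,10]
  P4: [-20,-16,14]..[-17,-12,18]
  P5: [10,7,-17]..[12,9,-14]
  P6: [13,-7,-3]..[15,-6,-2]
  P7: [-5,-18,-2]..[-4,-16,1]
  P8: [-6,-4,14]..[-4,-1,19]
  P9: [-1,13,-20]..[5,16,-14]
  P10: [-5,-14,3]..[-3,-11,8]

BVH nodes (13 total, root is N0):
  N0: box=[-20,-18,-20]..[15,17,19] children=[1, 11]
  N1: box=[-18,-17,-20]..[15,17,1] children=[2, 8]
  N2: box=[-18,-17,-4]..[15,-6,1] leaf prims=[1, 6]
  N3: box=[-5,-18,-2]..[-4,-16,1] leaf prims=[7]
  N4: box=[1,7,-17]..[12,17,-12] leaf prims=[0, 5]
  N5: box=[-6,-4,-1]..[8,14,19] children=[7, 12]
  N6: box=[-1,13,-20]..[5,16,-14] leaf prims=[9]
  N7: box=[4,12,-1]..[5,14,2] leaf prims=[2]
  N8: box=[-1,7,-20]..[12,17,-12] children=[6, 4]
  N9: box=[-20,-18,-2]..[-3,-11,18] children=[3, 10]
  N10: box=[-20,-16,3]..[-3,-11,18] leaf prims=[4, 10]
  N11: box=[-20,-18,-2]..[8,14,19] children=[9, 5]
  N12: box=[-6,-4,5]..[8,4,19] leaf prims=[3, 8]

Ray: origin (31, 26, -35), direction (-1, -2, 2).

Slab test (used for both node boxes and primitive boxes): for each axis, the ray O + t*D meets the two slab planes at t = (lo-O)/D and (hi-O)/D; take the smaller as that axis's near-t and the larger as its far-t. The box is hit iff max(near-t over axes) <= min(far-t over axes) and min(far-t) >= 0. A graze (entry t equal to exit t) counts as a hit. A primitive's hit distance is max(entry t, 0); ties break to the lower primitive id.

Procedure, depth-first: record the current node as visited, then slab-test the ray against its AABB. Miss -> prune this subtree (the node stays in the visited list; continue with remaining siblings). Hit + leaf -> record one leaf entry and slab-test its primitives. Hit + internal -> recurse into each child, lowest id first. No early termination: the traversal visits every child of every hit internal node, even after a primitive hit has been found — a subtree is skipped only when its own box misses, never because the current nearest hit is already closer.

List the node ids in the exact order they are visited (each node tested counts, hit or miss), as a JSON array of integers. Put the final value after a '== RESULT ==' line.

Traverse from the root:
N0 x:[16,51] y:[9/2,22] z:[15/2,27] -> hit [16,22], descend [1, 11]
  N1 x:[16,49] y:[9/2,43/2] z:[15/2,18] -> hit [16,18], descend [2, 8]
    N2 x:[16,49] y:[16,43/2] z:[31/2,18] -> hit [16,18] leaf, test {P1(miss), P6@t=16}
    N8 x:[19,32] y:[9/2,19/2] z:[15/2,23/2] -> miss, prune
  N11 x:[23,51] y:[6,22] z:[33/2,27] -> miss, prune

Visited [0, 1, 2, 8, 11]. Tests: 5 box, 1 leaf. Nearest: P6.

== RESULT ==
[0, 1, 2, 8, 11]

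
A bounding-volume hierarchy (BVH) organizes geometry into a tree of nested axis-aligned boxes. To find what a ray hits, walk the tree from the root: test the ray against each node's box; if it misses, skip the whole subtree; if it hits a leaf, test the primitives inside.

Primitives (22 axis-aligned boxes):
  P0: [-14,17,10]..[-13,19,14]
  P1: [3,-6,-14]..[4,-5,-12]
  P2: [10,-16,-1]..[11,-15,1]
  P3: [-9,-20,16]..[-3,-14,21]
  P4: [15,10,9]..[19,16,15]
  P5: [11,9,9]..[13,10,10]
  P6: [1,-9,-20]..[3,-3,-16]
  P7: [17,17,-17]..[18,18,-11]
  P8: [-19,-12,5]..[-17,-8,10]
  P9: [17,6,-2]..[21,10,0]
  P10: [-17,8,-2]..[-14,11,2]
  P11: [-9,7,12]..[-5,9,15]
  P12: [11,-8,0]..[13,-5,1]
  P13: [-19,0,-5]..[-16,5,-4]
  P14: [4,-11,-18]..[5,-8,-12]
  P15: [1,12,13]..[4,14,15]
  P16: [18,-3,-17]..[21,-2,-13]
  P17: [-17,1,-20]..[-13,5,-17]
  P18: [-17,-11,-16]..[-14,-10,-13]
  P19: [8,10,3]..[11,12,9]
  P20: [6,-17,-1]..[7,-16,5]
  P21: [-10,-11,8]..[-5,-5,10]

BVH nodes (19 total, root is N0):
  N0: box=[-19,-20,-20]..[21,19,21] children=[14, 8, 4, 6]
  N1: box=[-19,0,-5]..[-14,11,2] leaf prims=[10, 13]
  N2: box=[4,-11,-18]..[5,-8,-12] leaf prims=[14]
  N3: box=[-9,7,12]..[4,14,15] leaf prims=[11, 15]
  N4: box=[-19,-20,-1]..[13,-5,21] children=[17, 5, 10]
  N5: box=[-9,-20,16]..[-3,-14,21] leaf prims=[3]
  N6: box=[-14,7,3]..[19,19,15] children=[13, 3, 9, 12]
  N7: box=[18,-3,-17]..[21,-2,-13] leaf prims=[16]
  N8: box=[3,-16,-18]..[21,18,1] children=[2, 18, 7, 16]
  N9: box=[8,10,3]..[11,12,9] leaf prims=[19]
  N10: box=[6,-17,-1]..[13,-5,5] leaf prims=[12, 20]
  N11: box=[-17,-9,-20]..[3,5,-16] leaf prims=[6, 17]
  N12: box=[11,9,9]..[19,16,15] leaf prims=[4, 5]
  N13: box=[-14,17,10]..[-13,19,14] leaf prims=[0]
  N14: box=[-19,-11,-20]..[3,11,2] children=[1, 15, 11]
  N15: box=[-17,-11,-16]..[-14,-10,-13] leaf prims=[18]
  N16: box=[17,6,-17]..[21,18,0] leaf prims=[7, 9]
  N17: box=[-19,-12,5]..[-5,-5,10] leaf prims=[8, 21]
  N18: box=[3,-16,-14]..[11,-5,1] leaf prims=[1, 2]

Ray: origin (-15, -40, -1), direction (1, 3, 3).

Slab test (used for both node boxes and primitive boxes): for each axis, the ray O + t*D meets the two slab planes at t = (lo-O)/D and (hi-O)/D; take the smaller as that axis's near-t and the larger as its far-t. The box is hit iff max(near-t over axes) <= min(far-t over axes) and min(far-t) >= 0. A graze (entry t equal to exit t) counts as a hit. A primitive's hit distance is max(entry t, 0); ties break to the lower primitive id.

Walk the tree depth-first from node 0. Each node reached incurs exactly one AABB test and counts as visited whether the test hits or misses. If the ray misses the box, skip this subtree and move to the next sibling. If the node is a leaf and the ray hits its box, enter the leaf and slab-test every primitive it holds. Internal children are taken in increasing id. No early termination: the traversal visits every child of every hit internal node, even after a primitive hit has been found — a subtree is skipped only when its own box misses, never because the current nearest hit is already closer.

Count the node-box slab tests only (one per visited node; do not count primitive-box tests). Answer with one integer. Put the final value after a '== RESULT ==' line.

Walk:
N0 x:[-4,36] y:[20/3,59/3] z:[-19/3,22/3] -> hit [20/3,22/3], descend [4, 6, 8, 14]
  N4 x:[-4,28] y:[20/3,35/3] z:[0,22/3] -> hit [20/3,22/3], descend [5, 10, 17]
    N5 x:[6,12] y:[20/3,26/3] z:[17/3,22/3] -> hit [20/3,22/3] leaf, test {P3@t=20/3}
    N10 x:[21,28] y:[23/3,35/3] z:[0,2] -> miss, prune
    N17 x:[-4,10] y:[28/3,35/3] z:[2,11/3] -> miss, prune
  N6 x:[1,34] y:[47/3,59/3] z:[4/3,16/3] -> miss, prune
  N8 x:[18,36] y:[8,58/3] z:[-17/3,2/3] -> miss, prune
  N14 x:[-4,18] y:[29/3,17] z:[-19/3,1] -> miss, prune

8 AABB tests over nodes [0, 4, 5, 10, 17, 6, 8, 14]; 1 leaf entered; closest P3.

== RESULT ==
8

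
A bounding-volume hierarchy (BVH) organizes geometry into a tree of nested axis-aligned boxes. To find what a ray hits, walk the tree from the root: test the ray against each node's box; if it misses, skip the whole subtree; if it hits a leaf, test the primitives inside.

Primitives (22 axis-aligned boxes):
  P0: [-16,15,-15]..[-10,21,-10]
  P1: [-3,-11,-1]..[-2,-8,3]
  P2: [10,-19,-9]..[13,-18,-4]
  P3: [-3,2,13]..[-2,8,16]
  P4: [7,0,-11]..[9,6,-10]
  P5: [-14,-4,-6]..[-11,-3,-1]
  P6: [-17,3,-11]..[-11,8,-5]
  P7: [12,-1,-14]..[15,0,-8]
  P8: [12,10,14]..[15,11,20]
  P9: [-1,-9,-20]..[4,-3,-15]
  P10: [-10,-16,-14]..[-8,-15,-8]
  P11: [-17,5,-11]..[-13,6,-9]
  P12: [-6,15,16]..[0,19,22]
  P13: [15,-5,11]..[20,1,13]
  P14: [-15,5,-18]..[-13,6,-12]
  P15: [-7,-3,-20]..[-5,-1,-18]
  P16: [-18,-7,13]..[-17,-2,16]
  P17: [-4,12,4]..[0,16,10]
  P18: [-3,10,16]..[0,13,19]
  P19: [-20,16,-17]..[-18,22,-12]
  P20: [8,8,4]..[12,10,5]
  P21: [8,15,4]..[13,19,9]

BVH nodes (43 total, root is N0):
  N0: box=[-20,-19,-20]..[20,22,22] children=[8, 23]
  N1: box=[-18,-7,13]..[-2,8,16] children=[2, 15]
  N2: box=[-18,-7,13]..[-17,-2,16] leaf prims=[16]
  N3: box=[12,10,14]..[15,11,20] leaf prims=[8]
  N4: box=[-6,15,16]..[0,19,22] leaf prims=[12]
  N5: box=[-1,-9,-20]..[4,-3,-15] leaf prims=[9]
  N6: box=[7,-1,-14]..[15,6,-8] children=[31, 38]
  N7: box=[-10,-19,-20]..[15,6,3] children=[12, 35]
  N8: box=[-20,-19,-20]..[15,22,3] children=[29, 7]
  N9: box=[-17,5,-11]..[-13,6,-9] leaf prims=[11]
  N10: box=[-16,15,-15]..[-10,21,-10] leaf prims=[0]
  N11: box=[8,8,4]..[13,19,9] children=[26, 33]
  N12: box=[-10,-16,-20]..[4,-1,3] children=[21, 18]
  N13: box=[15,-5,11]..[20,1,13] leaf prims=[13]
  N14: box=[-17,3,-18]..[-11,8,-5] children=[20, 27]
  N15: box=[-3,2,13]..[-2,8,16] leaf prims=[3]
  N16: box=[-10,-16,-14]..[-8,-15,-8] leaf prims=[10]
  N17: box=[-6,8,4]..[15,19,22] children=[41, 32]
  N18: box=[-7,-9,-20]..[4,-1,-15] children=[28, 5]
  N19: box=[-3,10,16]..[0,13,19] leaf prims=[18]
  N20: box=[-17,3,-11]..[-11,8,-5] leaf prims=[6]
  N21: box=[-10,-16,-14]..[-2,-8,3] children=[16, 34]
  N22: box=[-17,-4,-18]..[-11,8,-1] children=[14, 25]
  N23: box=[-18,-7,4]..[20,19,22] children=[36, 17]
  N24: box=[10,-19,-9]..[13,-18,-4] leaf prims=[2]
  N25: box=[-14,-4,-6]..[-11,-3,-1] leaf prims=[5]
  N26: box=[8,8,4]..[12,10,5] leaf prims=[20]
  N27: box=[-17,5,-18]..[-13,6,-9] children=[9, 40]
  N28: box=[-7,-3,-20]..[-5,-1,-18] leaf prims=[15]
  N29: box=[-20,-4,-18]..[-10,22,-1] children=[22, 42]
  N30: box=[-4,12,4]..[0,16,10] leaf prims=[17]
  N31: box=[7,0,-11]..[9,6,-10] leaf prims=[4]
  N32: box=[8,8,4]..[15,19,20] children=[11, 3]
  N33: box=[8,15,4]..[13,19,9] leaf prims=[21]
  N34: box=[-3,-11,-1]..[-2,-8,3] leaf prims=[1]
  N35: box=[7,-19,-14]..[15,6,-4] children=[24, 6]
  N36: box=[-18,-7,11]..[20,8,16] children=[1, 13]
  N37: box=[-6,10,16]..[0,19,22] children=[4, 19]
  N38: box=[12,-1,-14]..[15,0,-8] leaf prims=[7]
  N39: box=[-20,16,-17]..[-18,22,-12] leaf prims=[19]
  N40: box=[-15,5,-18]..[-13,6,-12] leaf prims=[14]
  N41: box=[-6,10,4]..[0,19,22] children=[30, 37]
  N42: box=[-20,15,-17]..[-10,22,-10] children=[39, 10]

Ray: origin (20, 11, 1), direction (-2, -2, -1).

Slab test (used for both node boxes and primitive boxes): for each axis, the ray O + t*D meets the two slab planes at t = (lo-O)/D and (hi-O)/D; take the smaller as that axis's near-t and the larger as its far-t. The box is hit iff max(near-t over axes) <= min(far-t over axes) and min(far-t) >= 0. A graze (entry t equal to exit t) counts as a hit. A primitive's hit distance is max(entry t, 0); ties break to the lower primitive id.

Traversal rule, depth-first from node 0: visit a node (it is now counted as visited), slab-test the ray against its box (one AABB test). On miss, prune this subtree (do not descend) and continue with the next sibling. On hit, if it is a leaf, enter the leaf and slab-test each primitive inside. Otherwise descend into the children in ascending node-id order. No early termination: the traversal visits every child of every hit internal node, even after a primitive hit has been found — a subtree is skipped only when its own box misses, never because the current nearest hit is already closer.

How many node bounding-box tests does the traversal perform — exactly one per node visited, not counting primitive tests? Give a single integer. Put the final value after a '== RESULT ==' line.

Trace the traversal:
N0 x:[0,20] y:[-11/2,15] z:[-21,21] -> hit [0,15], descend [8, 23]
  N8 x:[5/2,20] y:[-11/2,15] z:[-2,21] -> hit [5/2,15], descend [7, 29]
    N7 x:[5/2,15] y:[5/2,15] z:[-2,21] -> hit [5/2,15], descend [12, 35]
      N12 x:[8,15] y:[6,27/2] z:[-2,21] -> hit [8,27/2], descend [18, 21]
        N18 x:[8,27/2] y:[6,10] z:[16,21] -> miss, prune
        N21 x:[11,15] y:[19/2,27/2] z:[-2,15] -> hit [11,27/2], descend [16, 34]
          N16 x:[14,15] y:[13,27/2] z:[9,15] -> miss, prune
          N34 x:[11,23/2] y:[19/2,11] z:[-2,2] -> miss, prune
      N35 x:[5/2,13/2] y:[5/2,15] z:[5,15] -> hit [5,13/2], descend [6, 24]
        N6 x:[5/2,13/2] y:[5/2,6] z:[9,15] -> miss, prune
        N24 x:[7/2,5] y:[29/2,15] z:[5,10] -> miss, prune
    N29 x:[15,20] y:[-11/2,15/2] z:[2,19] -> miss, prune
  N23 x:[0,19] y:[-4,9] z:[-21,-3] -> miss, prune

order=[0, 8, 7, 12, 18, 21, 16, 34, 35, 6, 24, 29, 23]  |boxes|=13  |leaves|=0  hit=miss

== RESULT ==
13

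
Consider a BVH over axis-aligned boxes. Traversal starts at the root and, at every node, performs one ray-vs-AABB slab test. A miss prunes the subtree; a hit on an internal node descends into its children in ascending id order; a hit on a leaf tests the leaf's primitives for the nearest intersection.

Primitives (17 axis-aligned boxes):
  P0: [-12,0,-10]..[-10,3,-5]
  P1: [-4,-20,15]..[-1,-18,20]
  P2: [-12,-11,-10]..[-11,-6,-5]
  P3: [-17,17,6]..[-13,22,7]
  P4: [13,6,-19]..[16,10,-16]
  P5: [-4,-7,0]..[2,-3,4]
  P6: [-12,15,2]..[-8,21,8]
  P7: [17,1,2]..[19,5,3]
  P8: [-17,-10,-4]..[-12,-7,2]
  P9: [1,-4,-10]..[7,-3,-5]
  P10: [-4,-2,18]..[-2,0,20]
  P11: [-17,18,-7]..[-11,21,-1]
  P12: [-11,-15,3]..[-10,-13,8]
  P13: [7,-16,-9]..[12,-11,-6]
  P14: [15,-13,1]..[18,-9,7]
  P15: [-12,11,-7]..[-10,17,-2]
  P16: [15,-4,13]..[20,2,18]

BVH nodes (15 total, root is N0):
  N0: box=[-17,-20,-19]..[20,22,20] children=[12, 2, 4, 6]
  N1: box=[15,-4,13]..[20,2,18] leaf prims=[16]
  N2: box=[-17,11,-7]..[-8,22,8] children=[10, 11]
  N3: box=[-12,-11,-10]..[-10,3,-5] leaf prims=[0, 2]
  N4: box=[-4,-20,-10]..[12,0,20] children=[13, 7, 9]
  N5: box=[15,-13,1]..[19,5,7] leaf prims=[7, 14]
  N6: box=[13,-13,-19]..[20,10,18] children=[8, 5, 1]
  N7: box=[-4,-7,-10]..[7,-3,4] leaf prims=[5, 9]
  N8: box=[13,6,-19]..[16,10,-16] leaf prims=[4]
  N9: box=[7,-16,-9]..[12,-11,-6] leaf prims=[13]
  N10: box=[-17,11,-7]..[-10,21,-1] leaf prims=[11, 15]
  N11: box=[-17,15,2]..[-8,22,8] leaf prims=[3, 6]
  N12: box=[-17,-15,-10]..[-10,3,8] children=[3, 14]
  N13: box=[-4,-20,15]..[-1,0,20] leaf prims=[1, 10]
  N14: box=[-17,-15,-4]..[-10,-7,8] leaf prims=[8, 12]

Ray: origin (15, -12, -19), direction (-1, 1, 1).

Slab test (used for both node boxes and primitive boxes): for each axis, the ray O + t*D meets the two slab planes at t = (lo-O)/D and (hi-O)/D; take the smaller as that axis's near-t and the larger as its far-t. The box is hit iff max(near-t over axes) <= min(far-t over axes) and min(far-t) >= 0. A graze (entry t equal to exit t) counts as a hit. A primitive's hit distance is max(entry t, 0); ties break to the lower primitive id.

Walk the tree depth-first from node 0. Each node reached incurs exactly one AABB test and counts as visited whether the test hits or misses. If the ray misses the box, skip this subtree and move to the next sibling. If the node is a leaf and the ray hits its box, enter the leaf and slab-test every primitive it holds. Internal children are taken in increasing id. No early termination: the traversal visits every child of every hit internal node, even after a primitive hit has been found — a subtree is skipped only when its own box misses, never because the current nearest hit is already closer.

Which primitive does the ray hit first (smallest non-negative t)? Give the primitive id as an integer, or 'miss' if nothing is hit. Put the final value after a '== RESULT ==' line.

Walk:
N0 x:[-5,32] y:[-8,34] z:[0,39] -> hit [0,32], descend [2, 4, 6, 12]
  N2 x:[23,32] y:[23,34] z:[12,27] -> hit [23,27], descend [10, 11]
    N10 x:[25,32] y:[23,33] z:[12,18] -> miss, prune
    N11 x:[23,32] y:[27,34] z:[21,27] -> hit [27,27] leaf, test {P3(miss), P6@t=27}
  N4 x:[3,19] y:[-8,12] z:[9,39] -> hit [9,12], descend [7, 9, 13]
    N7 x:[8,19] y:[5,9] z:[9,23] -> hit [9,9] leaf, test {P5(miss), P9@t=9}
    N9 x:[3,8] y:[-4,1] z:[10,13] -> miss, prune
    N13 x:[16,19] y:[-8,12] z:[34,39] -> miss, prune
  N6 x:[-5,2] y:[-1,22] z:[0,37] -> hit [0,2], descend [1, 5, 8]
    N1 x:[-5,0] y:[8,14] z:[32,37] -> miss, prune
    N5 x:[-4,0] y:[-1,17] z:[20,26] -> miss, prune
    N8 x:[-1,2] y:[18,22] z:[0,3] -> miss, prune
  N12 x:[25,32] y:[-3,15] z:[9,27] -> miss, prune

order=[0, 2, 10, 11, 4, 7, 9, 13, 6, 1, 5, 8, 12]  |boxes|=13  |leaves|=2  hit=P9

== RESULT ==
9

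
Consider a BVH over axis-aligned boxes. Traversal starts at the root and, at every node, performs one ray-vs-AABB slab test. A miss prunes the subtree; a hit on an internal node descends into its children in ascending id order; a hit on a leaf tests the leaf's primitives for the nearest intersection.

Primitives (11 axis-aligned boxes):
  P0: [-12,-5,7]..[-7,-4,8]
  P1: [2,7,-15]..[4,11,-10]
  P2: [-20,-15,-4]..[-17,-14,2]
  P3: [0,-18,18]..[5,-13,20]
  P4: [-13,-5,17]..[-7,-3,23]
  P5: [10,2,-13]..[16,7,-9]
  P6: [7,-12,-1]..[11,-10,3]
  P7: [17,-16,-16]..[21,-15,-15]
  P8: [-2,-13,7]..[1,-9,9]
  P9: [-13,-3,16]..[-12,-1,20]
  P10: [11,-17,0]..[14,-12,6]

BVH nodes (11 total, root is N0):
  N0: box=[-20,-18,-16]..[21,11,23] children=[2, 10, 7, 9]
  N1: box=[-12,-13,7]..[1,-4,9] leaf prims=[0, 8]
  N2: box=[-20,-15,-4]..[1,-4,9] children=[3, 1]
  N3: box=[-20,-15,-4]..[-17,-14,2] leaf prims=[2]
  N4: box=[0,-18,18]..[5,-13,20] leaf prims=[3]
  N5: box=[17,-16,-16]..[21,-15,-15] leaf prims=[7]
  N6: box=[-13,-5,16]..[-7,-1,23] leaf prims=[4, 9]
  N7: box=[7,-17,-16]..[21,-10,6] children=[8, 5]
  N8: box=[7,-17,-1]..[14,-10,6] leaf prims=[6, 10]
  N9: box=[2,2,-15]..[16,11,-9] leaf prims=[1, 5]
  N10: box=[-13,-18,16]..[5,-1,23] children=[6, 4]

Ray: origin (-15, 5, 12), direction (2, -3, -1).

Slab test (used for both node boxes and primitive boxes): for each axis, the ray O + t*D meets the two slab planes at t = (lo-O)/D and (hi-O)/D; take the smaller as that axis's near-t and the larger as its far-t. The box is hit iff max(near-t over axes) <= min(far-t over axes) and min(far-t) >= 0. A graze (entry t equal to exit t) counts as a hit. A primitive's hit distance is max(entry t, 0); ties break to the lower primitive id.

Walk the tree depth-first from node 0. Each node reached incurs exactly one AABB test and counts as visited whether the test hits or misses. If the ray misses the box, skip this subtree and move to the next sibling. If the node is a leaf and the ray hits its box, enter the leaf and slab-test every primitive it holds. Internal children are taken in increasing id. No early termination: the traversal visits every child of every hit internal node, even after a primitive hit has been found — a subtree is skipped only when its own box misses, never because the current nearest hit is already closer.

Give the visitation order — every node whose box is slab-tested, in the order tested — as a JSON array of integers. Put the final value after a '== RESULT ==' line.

Walk:
N0 x:[-5/2,18] y:[-2,23/3] z:[-11,28] -> hit [-2,23/3], descend [2, 7, 9, 10]
  N2 x:[-5/2,8] y:[3,20/3] z:[3,16] -> hit [3,20/3], descend [1, 3]
    N1 x:[3/2,8] y:[3,6] z:[3,5] -> hit [3,5] leaf, test {P0(miss), P8(miss)}
    N3 x:[-5/2,-1] y:[19/3,20/3] z:[10,16] -> miss, prune
  N7 x:[11,18] y:[5,22/3] z:[6,28] -> miss, prune
  N9 x:[17/2,31/2] y:[-2,1] z:[21,27] -> miss, prune
  N10 x:[1,10] y:[2,23/3] z:[-11,-4] -> miss, prune

Summary -> nodes [0, 2, 1, 3, 7, 9, 10]; box-tests=7; leaf-entries=1; first=miss

== RESULT ==
[0, 2, 1, 3, 7, 9, 10]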